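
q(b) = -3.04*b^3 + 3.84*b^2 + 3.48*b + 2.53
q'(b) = -9.12*b^2 + 7.68*b + 3.48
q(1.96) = 1.21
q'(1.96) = -16.50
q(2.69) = -19.50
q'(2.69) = -41.85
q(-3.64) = 187.36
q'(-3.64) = -145.31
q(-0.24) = 1.96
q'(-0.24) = 1.11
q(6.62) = -688.10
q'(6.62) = -345.36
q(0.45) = 4.60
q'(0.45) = 5.09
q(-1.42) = 14.04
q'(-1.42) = -25.82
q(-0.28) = 1.92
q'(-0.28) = 0.61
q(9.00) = -1871.27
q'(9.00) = -666.12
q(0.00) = 2.53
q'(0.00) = 3.48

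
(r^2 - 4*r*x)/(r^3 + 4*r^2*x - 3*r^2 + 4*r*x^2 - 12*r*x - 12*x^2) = r*(r - 4*x)/(r^3 + 4*r^2*x - 3*r^2 + 4*r*x^2 - 12*r*x - 12*x^2)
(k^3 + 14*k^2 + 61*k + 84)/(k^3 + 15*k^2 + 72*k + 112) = (k + 3)/(k + 4)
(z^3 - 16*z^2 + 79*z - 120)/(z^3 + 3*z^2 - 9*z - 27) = (z^2 - 13*z + 40)/(z^2 + 6*z + 9)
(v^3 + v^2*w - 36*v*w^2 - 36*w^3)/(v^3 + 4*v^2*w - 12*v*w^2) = (v^2 - 5*v*w - 6*w^2)/(v*(v - 2*w))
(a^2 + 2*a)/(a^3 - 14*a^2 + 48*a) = (a + 2)/(a^2 - 14*a + 48)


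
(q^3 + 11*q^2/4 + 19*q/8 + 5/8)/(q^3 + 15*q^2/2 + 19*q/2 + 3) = (q + 5/4)/(q + 6)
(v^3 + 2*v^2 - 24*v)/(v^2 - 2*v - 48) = v*(v - 4)/(v - 8)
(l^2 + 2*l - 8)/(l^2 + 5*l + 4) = (l - 2)/(l + 1)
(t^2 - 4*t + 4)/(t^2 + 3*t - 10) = (t - 2)/(t + 5)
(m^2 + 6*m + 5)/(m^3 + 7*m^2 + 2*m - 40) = (m + 1)/(m^2 + 2*m - 8)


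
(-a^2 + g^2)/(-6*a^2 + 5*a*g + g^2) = (a + g)/(6*a + g)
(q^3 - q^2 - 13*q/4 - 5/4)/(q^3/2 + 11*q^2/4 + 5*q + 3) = (4*q^3 - 4*q^2 - 13*q - 5)/(2*q^3 + 11*q^2 + 20*q + 12)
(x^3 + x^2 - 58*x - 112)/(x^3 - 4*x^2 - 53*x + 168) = (x + 2)/(x - 3)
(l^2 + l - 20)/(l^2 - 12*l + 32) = (l + 5)/(l - 8)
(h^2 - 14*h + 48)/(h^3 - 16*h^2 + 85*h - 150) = (h - 8)/(h^2 - 10*h + 25)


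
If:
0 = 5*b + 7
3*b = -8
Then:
No Solution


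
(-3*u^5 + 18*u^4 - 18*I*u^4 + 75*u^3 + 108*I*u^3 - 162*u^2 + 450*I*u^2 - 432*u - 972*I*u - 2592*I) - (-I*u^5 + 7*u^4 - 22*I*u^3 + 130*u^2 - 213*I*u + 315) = -3*u^5 + I*u^5 + 11*u^4 - 18*I*u^4 + 75*u^3 + 130*I*u^3 - 292*u^2 + 450*I*u^2 - 432*u - 759*I*u - 315 - 2592*I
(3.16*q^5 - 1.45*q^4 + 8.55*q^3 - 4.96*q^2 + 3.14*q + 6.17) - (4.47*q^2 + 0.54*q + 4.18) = 3.16*q^5 - 1.45*q^4 + 8.55*q^3 - 9.43*q^2 + 2.6*q + 1.99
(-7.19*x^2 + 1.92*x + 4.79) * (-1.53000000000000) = 11.0007*x^2 - 2.9376*x - 7.3287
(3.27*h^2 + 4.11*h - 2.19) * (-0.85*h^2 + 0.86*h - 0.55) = -2.7795*h^4 - 0.6813*h^3 + 3.5976*h^2 - 4.1439*h + 1.2045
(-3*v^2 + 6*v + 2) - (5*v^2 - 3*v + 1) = -8*v^2 + 9*v + 1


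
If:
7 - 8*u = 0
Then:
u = 7/8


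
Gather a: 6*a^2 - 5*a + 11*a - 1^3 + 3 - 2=6*a^2 + 6*a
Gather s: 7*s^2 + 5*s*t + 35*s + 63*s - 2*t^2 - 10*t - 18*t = 7*s^2 + s*(5*t + 98) - 2*t^2 - 28*t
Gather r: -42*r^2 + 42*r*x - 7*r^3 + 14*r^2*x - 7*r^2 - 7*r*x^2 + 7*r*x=-7*r^3 + r^2*(14*x - 49) + r*(-7*x^2 + 49*x)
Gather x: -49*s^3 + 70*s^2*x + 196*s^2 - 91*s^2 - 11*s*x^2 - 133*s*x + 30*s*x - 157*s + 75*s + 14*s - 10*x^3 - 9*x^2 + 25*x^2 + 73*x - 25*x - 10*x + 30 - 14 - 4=-49*s^3 + 105*s^2 - 68*s - 10*x^3 + x^2*(16 - 11*s) + x*(70*s^2 - 103*s + 38) + 12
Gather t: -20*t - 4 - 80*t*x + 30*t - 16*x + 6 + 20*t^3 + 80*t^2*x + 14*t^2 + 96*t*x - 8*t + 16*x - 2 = 20*t^3 + t^2*(80*x + 14) + t*(16*x + 2)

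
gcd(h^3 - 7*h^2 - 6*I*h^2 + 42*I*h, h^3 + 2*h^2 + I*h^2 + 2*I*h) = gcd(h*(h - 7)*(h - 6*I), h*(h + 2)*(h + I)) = h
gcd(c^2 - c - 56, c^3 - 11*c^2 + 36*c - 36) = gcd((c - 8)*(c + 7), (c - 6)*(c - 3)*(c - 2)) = 1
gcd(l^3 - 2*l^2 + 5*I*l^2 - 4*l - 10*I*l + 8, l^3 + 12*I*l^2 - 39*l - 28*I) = l^2 + 5*I*l - 4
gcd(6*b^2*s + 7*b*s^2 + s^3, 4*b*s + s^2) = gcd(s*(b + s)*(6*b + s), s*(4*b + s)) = s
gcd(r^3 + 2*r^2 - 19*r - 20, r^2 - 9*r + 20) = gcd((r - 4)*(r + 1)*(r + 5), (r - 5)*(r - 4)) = r - 4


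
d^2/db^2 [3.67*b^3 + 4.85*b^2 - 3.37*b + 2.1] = 22.02*b + 9.7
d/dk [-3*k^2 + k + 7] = 1 - 6*k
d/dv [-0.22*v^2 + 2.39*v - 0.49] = 2.39 - 0.44*v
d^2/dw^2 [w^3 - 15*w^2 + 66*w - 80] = 6*w - 30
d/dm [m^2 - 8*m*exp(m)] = -8*m*exp(m) + 2*m - 8*exp(m)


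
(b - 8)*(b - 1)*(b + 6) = b^3 - 3*b^2 - 46*b + 48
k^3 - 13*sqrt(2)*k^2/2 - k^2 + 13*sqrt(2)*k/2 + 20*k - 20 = (k - 1)*(k - 4*sqrt(2))*(k - 5*sqrt(2)/2)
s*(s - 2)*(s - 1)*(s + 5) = s^4 + 2*s^3 - 13*s^2 + 10*s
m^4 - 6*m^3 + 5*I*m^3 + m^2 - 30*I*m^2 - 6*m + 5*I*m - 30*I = (m - 6)*(m - I)*(m + I)*(m + 5*I)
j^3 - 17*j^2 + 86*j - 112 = (j - 8)*(j - 7)*(j - 2)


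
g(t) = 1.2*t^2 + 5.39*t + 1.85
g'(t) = 2.4*t + 5.39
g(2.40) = 21.70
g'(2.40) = 11.15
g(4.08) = 43.82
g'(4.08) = 15.18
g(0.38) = 4.07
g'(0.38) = 6.30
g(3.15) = 30.74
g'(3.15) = 12.95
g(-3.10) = -3.33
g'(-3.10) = -2.05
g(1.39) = 11.66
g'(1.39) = 8.73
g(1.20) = 10.05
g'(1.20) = 8.27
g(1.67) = 14.20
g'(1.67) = 9.40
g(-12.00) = 109.97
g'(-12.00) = -23.41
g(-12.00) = 109.97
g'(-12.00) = -23.41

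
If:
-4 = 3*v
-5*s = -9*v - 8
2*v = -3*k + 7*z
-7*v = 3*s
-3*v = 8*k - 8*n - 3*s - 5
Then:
No Solution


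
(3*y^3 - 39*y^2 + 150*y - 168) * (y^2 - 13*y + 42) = 3*y^5 - 78*y^4 + 783*y^3 - 3756*y^2 + 8484*y - 7056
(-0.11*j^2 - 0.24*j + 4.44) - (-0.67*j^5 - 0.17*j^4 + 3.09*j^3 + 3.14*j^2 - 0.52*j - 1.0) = 0.67*j^5 + 0.17*j^4 - 3.09*j^3 - 3.25*j^2 + 0.28*j + 5.44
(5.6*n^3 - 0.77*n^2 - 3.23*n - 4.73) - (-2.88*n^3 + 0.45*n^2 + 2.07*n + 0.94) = 8.48*n^3 - 1.22*n^2 - 5.3*n - 5.67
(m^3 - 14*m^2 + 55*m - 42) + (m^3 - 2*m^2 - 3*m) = 2*m^3 - 16*m^2 + 52*m - 42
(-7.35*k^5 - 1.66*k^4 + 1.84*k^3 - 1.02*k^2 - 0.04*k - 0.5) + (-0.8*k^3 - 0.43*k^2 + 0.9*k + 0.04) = -7.35*k^5 - 1.66*k^4 + 1.04*k^3 - 1.45*k^2 + 0.86*k - 0.46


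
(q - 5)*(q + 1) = q^2 - 4*q - 5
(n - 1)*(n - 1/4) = n^2 - 5*n/4 + 1/4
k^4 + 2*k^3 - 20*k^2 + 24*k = k*(k - 2)^2*(k + 6)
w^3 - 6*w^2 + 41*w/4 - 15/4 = (w - 3)*(w - 5/2)*(w - 1/2)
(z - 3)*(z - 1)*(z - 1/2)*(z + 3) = z^4 - 3*z^3/2 - 17*z^2/2 + 27*z/2 - 9/2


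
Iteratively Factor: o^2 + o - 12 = (o + 4)*(o - 3)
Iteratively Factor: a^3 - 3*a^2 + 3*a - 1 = (a - 1)*(a^2 - 2*a + 1) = (a - 1)^2*(a - 1)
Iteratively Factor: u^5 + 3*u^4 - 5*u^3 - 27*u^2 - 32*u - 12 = (u - 3)*(u^4 + 6*u^3 + 13*u^2 + 12*u + 4) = (u - 3)*(u + 1)*(u^3 + 5*u^2 + 8*u + 4) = (u - 3)*(u + 1)*(u + 2)*(u^2 + 3*u + 2) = (u - 3)*(u + 1)*(u + 2)^2*(u + 1)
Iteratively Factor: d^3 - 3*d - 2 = (d - 2)*(d^2 + 2*d + 1) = (d - 2)*(d + 1)*(d + 1)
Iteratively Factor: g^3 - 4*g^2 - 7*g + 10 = (g + 2)*(g^2 - 6*g + 5) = (g - 5)*(g + 2)*(g - 1)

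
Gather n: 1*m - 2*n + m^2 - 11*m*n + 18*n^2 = m^2 + m + 18*n^2 + n*(-11*m - 2)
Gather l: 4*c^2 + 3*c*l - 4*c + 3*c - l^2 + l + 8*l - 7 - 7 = 4*c^2 - c - l^2 + l*(3*c + 9) - 14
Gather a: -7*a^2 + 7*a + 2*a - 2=-7*a^2 + 9*a - 2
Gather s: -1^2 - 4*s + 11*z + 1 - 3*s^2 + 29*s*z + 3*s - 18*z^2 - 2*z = -3*s^2 + s*(29*z - 1) - 18*z^2 + 9*z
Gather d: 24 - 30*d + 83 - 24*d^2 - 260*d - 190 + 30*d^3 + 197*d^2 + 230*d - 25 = 30*d^3 + 173*d^2 - 60*d - 108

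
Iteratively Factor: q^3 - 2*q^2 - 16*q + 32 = (q - 2)*(q^2 - 16) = (q - 2)*(q + 4)*(q - 4)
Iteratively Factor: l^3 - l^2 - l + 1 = (l - 1)*(l^2 - 1) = (l - 1)^2*(l + 1)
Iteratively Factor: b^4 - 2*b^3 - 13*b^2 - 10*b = (b + 2)*(b^3 - 4*b^2 - 5*b) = (b + 1)*(b + 2)*(b^2 - 5*b) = (b - 5)*(b + 1)*(b + 2)*(b)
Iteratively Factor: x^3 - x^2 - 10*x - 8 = (x + 1)*(x^2 - 2*x - 8) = (x - 4)*(x + 1)*(x + 2)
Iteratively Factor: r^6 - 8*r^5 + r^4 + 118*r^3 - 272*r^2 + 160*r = (r - 4)*(r^5 - 4*r^4 - 15*r^3 + 58*r^2 - 40*r) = (r - 5)*(r - 4)*(r^4 + r^3 - 10*r^2 + 8*r) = (r - 5)*(r - 4)*(r - 2)*(r^3 + 3*r^2 - 4*r) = r*(r - 5)*(r - 4)*(r - 2)*(r^2 + 3*r - 4) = r*(r - 5)*(r - 4)*(r - 2)*(r + 4)*(r - 1)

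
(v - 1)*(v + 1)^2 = v^3 + v^2 - v - 1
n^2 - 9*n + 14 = (n - 7)*(n - 2)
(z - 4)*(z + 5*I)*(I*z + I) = I*z^3 - 5*z^2 - 3*I*z^2 + 15*z - 4*I*z + 20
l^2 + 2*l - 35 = (l - 5)*(l + 7)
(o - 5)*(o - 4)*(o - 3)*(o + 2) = o^4 - 10*o^3 + 23*o^2 + 34*o - 120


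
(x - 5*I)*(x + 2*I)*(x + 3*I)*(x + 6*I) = x^4 + 6*I*x^3 + 19*x^2 + 144*I*x - 180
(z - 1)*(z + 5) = z^2 + 4*z - 5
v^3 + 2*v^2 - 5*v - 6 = (v - 2)*(v + 1)*(v + 3)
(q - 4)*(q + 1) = q^2 - 3*q - 4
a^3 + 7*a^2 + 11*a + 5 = (a + 1)^2*(a + 5)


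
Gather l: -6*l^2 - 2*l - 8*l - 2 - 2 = -6*l^2 - 10*l - 4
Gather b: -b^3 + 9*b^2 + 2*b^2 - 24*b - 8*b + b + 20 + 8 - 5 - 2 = -b^3 + 11*b^2 - 31*b + 21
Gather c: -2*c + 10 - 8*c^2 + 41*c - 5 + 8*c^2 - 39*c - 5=0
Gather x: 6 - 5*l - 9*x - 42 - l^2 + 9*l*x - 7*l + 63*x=-l^2 - 12*l + x*(9*l + 54) - 36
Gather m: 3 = 3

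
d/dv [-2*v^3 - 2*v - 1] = -6*v^2 - 2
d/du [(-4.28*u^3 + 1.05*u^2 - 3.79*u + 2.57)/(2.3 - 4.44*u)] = (38.0064*u^3 - 34.194*u^2 + 4.83*u + 2.6938)/(19.7136*u^2 - 20.424*u + 5.29)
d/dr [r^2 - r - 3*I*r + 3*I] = 2*r - 1 - 3*I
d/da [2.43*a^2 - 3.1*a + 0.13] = 4.86*a - 3.1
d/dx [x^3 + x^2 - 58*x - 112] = 3*x^2 + 2*x - 58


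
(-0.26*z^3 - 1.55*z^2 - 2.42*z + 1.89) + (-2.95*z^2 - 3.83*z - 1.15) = -0.26*z^3 - 4.5*z^2 - 6.25*z + 0.74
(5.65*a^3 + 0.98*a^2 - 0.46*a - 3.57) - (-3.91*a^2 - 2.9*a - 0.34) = 5.65*a^3 + 4.89*a^2 + 2.44*a - 3.23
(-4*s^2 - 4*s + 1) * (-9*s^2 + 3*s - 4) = 36*s^4 + 24*s^3 - 5*s^2 + 19*s - 4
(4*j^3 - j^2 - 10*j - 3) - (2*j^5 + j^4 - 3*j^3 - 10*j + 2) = -2*j^5 - j^4 + 7*j^3 - j^2 - 5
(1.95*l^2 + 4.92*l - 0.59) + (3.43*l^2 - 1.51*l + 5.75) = 5.38*l^2 + 3.41*l + 5.16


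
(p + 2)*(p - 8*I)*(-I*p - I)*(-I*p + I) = -p^4 - 2*p^3 + 8*I*p^3 + p^2 + 16*I*p^2 + 2*p - 8*I*p - 16*I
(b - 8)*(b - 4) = b^2 - 12*b + 32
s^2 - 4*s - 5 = (s - 5)*(s + 1)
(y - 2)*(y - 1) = y^2 - 3*y + 2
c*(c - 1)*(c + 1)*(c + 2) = c^4 + 2*c^3 - c^2 - 2*c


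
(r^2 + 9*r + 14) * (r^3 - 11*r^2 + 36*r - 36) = r^5 - 2*r^4 - 49*r^3 + 134*r^2 + 180*r - 504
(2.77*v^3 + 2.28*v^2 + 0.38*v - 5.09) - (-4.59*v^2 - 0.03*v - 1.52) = 2.77*v^3 + 6.87*v^2 + 0.41*v - 3.57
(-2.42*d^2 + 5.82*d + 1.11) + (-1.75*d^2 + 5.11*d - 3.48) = -4.17*d^2 + 10.93*d - 2.37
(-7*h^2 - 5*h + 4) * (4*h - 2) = -28*h^3 - 6*h^2 + 26*h - 8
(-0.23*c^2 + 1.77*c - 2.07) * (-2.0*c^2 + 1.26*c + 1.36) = 0.46*c^4 - 3.8298*c^3 + 6.0574*c^2 - 0.201*c - 2.8152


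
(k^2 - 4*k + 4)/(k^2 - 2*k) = (k - 2)/k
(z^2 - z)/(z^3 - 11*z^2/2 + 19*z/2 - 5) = 2*z/(2*z^2 - 9*z + 10)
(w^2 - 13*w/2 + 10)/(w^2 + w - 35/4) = 2*(w - 4)/(2*w + 7)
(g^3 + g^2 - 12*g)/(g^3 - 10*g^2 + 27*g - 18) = g*(g + 4)/(g^2 - 7*g + 6)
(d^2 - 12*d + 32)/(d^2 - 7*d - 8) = (d - 4)/(d + 1)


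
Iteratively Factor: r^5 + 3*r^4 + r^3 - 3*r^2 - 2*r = (r)*(r^4 + 3*r^3 + r^2 - 3*r - 2) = r*(r - 1)*(r^3 + 4*r^2 + 5*r + 2) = r*(r - 1)*(r + 2)*(r^2 + 2*r + 1) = r*(r - 1)*(r + 1)*(r + 2)*(r + 1)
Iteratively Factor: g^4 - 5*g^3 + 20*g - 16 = (g + 2)*(g^3 - 7*g^2 + 14*g - 8) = (g - 2)*(g + 2)*(g^2 - 5*g + 4) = (g - 4)*(g - 2)*(g + 2)*(g - 1)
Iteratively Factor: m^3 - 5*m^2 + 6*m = (m - 3)*(m^2 - 2*m) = m*(m - 3)*(m - 2)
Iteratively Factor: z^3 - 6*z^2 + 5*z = (z)*(z^2 - 6*z + 5) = z*(z - 1)*(z - 5)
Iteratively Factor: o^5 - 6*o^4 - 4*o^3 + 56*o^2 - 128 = (o - 4)*(o^4 - 2*o^3 - 12*o^2 + 8*o + 32) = (o - 4)*(o + 2)*(o^3 - 4*o^2 - 4*o + 16) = (o - 4)^2*(o + 2)*(o^2 - 4) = (o - 4)^2*(o + 2)^2*(o - 2)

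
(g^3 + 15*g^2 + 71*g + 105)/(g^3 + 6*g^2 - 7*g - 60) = (g^2 + 10*g + 21)/(g^2 + g - 12)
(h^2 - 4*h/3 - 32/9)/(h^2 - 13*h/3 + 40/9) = (3*h + 4)/(3*h - 5)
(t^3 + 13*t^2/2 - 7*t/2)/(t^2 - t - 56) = t*(2*t - 1)/(2*(t - 8))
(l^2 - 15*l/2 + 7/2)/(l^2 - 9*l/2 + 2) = (l - 7)/(l - 4)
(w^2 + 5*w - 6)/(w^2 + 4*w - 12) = (w - 1)/(w - 2)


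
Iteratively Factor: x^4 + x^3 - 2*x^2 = (x - 1)*(x^3 + 2*x^2) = (x - 1)*(x + 2)*(x^2) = x*(x - 1)*(x + 2)*(x)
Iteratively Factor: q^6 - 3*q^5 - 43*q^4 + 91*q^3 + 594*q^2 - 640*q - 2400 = (q + 4)*(q^5 - 7*q^4 - 15*q^3 + 151*q^2 - 10*q - 600) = (q - 5)*(q + 4)*(q^4 - 2*q^3 - 25*q^2 + 26*q + 120) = (q - 5)*(q + 2)*(q + 4)*(q^3 - 4*q^2 - 17*q + 60) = (q - 5)^2*(q + 2)*(q + 4)*(q^2 + q - 12) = (q - 5)^2*(q + 2)*(q + 4)^2*(q - 3)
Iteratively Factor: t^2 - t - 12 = (t + 3)*(t - 4)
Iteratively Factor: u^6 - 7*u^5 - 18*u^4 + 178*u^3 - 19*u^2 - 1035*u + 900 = (u - 5)*(u^5 - 2*u^4 - 28*u^3 + 38*u^2 + 171*u - 180) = (u - 5)*(u - 3)*(u^4 + u^3 - 25*u^2 - 37*u + 60) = (u - 5)*(u - 3)*(u + 4)*(u^3 - 3*u^2 - 13*u + 15) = (u - 5)^2*(u - 3)*(u + 4)*(u^2 + 2*u - 3) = (u - 5)^2*(u - 3)*(u + 3)*(u + 4)*(u - 1)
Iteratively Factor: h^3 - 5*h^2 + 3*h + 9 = (h - 3)*(h^2 - 2*h - 3) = (h - 3)^2*(h + 1)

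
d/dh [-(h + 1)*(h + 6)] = -2*h - 7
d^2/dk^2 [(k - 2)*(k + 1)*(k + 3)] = 6*k + 4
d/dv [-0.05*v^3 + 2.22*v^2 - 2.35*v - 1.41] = -0.15*v^2 + 4.44*v - 2.35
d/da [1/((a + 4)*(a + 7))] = (-2*a - 11)/(a^4 + 22*a^3 + 177*a^2 + 616*a + 784)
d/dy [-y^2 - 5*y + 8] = -2*y - 5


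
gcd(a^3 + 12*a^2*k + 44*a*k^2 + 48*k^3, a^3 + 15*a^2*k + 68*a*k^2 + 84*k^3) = a^2 + 8*a*k + 12*k^2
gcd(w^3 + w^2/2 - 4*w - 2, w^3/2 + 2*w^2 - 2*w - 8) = w^2 - 4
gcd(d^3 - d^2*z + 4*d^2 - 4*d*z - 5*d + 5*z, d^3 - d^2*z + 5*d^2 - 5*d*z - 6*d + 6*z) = -d^2 + d*z + d - z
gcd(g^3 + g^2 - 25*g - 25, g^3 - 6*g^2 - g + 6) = g + 1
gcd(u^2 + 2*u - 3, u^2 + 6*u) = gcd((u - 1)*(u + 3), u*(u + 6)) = 1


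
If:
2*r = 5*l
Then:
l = 2*r/5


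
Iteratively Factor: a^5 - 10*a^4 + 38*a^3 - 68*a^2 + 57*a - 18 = (a - 1)*(a^4 - 9*a^3 + 29*a^2 - 39*a + 18) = (a - 1)^2*(a^3 - 8*a^2 + 21*a - 18) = (a - 3)*(a - 1)^2*(a^2 - 5*a + 6) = (a - 3)*(a - 2)*(a - 1)^2*(a - 3)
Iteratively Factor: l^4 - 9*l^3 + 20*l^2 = (l)*(l^3 - 9*l^2 + 20*l) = l*(l - 5)*(l^2 - 4*l) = l*(l - 5)*(l - 4)*(l)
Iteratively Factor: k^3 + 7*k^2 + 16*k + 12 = (k + 2)*(k^2 + 5*k + 6) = (k + 2)*(k + 3)*(k + 2)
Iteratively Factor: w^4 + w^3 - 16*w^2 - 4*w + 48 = (w + 2)*(w^3 - w^2 - 14*w + 24) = (w - 2)*(w + 2)*(w^2 + w - 12) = (w - 2)*(w + 2)*(w + 4)*(w - 3)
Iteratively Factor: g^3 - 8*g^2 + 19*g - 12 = (g - 3)*(g^2 - 5*g + 4) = (g - 4)*(g - 3)*(g - 1)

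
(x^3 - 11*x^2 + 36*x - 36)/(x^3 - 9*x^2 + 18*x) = (x - 2)/x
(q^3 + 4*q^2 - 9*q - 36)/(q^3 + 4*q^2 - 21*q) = (q^2 + 7*q + 12)/(q*(q + 7))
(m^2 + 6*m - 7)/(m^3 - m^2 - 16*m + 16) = (m + 7)/(m^2 - 16)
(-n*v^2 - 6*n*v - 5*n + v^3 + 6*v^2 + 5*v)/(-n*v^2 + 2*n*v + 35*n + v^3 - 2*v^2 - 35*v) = (v + 1)/(v - 7)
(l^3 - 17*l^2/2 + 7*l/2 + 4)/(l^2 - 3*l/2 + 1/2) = (2*l^2 - 15*l - 8)/(2*l - 1)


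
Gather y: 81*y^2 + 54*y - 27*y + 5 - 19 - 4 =81*y^2 + 27*y - 18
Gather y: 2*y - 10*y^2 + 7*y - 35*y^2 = -45*y^2 + 9*y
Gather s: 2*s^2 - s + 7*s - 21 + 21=2*s^2 + 6*s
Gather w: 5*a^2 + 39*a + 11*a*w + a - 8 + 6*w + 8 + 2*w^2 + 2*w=5*a^2 + 40*a + 2*w^2 + w*(11*a + 8)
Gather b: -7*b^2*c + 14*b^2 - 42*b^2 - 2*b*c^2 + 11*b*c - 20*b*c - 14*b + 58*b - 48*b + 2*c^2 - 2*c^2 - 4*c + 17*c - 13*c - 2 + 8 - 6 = b^2*(-7*c - 28) + b*(-2*c^2 - 9*c - 4)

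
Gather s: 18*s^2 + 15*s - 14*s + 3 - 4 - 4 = 18*s^2 + s - 5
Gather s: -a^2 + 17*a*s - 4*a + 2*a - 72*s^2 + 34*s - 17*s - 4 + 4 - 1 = -a^2 - 2*a - 72*s^2 + s*(17*a + 17) - 1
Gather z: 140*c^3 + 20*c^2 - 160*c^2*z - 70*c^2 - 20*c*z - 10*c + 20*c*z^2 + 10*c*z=140*c^3 - 50*c^2 + 20*c*z^2 - 10*c + z*(-160*c^2 - 10*c)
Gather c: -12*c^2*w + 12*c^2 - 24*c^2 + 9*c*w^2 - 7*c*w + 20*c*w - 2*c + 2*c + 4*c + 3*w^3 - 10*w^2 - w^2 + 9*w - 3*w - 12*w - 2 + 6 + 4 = c^2*(-12*w - 12) + c*(9*w^2 + 13*w + 4) + 3*w^3 - 11*w^2 - 6*w + 8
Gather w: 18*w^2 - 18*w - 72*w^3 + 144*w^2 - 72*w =-72*w^3 + 162*w^2 - 90*w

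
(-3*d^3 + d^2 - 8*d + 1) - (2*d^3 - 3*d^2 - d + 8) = -5*d^3 + 4*d^2 - 7*d - 7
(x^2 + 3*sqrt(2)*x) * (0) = 0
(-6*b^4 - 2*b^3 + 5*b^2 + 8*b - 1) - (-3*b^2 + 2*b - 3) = -6*b^4 - 2*b^3 + 8*b^2 + 6*b + 2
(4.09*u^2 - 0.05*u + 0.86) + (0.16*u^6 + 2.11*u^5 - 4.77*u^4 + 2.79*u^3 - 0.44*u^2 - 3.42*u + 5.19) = 0.16*u^6 + 2.11*u^5 - 4.77*u^4 + 2.79*u^3 + 3.65*u^2 - 3.47*u + 6.05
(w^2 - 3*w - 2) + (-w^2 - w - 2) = -4*w - 4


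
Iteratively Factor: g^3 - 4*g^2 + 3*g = (g - 3)*(g^2 - g) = g*(g - 3)*(g - 1)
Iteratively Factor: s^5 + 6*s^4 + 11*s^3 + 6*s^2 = (s + 2)*(s^4 + 4*s^3 + 3*s^2) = s*(s + 2)*(s^3 + 4*s^2 + 3*s) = s*(s + 1)*(s + 2)*(s^2 + 3*s) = s^2*(s + 1)*(s + 2)*(s + 3)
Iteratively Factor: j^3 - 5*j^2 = (j)*(j^2 - 5*j) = j*(j - 5)*(j)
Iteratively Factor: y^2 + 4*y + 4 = (y + 2)*(y + 2)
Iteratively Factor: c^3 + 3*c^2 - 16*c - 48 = (c + 3)*(c^2 - 16) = (c - 4)*(c + 3)*(c + 4)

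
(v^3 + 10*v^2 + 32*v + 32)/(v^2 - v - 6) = (v^2 + 8*v + 16)/(v - 3)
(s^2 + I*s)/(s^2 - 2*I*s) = (s + I)/(s - 2*I)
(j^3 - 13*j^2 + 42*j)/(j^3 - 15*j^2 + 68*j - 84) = j/(j - 2)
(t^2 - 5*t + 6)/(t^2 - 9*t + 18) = (t - 2)/(t - 6)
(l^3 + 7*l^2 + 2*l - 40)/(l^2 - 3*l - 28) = (l^2 + 3*l - 10)/(l - 7)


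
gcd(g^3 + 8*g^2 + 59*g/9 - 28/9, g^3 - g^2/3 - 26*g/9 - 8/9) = g + 4/3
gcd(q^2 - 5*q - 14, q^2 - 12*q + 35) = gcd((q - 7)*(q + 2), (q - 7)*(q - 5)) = q - 7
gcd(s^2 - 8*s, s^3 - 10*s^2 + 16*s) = s^2 - 8*s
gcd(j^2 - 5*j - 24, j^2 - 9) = j + 3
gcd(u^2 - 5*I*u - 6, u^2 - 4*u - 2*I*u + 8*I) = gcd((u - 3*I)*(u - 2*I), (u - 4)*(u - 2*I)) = u - 2*I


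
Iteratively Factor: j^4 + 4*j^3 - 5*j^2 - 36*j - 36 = (j + 2)*(j^3 + 2*j^2 - 9*j - 18) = (j - 3)*(j + 2)*(j^2 + 5*j + 6) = (j - 3)*(j + 2)^2*(j + 3)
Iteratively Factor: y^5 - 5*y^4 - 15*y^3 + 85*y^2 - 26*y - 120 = (y - 5)*(y^4 - 15*y^2 + 10*y + 24) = (y - 5)*(y + 1)*(y^3 - y^2 - 14*y + 24) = (y - 5)*(y - 3)*(y + 1)*(y^2 + 2*y - 8) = (y - 5)*(y - 3)*(y - 2)*(y + 1)*(y + 4)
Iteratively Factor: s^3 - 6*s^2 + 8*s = (s - 2)*(s^2 - 4*s) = s*(s - 2)*(s - 4)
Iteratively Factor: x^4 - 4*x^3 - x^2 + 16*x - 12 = (x + 2)*(x^3 - 6*x^2 + 11*x - 6) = (x - 3)*(x + 2)*(x^2 - 3*x + 2) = (x - 3)*(x - 1)*(x + 2)*(x - 2)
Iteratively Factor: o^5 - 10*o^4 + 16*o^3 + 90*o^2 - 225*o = (o - 3)*(o^4 - 7*o^3 - 5*o^2 + 75*o) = (o - 5)*(o - 3)*(o^3 - 2*o^2 - 15*o) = (o - 5)*(o - 3)*(o + 3)*(o^2 - 5*o) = o*(o - 5)*(o - 3)*(o + 3)*(o - 5)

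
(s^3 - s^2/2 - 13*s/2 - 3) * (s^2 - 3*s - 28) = s^5 - 7*s^4/2 - 33*s^3 + 61*s^2/2 + 191*s + 84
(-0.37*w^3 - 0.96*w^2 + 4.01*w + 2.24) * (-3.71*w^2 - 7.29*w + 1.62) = 1.3727*w^5 + 6.2589*w^4 - 8.4781*w^3 - 39.0985*w^2 - 9.8334*w + 3.6288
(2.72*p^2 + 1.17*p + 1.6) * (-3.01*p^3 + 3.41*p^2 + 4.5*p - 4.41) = -8.1872*p^5 + 5.7535*p^4 + 11.4137*p^3 - 1.2742*p^2 + 2.0403*p - 7.056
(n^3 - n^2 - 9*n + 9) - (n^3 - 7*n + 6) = -n^2 - 2*n + 3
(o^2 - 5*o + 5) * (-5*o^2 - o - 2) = -5*o^4 + 24*o^3 - 22*o^2 + 5*o - 10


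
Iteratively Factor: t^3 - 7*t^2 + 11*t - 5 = (t - 1)*(t^2 - 6*t + 5) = (t - 5)*(t - 1)*(t - 1)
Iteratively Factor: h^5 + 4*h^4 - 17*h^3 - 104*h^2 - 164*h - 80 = (h + 2)*(h^4 + 2*h^3 - 21*h^2 - 62*h - 40) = (h + 2)^2*(h^3 - 21*h - 20) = (h - 5)*(h + 2)^2*(h^2 + 5*h + 4) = (h - 5)*(h + 2)^2*(h + 4)*(h + 1)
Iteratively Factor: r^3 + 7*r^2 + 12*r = (r + 3)*(r^2 + 4*r) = r*(r + 3)*(r + 4)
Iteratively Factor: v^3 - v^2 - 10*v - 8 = (v + 1)*(v^2 - 2*v - 8) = (v - 4)*(v + 1)*(v + 2)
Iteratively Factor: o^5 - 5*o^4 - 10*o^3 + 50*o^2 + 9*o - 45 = (o + 1)*(o^4 - 6*o^3 - 4*o^2 + 54*o - 45) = (o - 3)*(o + 1)*(o^3 - 3*o^2 - 13*o + 15) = (o - 5)*(o - 3)*(o + 1)*(o^2 + 2*o - 3) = (o - 5)*(o - 3)*(o + 1)*(o + 3)*(o - 1)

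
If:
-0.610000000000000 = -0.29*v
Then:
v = 2.10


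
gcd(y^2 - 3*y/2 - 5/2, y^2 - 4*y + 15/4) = y - 5/2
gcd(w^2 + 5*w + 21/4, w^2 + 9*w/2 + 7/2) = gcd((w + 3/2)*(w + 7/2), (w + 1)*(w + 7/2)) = w + 7/2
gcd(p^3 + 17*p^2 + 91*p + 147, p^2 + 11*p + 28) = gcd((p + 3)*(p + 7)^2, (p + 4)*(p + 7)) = p + 7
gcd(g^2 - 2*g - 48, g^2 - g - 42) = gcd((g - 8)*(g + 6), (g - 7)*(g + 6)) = g + 6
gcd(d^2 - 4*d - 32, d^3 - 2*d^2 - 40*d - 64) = d^2 - 4*d - 32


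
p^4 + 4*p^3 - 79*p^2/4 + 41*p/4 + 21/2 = (p - 2)*(p - 3/2)*(p + 1/2)*(p + 7)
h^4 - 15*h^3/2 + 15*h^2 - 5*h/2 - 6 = (h - 4)*(h - 3)*(h - 1)*(h + 1/2)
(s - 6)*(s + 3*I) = s^2 - 6*s + 3*I*s - 18*I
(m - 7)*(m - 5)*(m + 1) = m^3 - 11*m^2 + 23*m + 35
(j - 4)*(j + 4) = j^2 - 16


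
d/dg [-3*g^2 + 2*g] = 2 - 6*g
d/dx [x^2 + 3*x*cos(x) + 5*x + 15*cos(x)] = -3*x*sin(x) + 2*x - 15*sin(x) + 3*cos(x) + 5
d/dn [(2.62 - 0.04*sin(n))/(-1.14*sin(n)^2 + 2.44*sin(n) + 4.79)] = (-0.0456*sin(n)^2 + 5.9736*sin(n) - 6.5844)*cos(n)/(1.2996*sin(n)^4 - 5.5632*sin(n)^3 - 4.9676*sin(n)^2 + 23.3752*sin(n) + 22.9441)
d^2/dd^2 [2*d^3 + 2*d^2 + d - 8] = 12*d + 4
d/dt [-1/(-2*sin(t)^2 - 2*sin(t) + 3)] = -(2*sin(2*t) + 2*cos(t))/(-2*sin(t) + cos(2*t) + 2)^2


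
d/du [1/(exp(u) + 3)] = -exp(u)/(exp(u) + 3)^2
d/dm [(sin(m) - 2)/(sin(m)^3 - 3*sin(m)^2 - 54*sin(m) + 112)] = (-sin(2*m) + cos(m))/((sin(m) - 8)^2*(sin(m) + 7)^2)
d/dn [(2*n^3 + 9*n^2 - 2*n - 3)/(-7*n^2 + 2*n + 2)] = 2*(-7*n^4 + 4*n^3 + 8*n^2 - 3*n + 1)/(49*n^4 - 28*n^3 - 24*n^2 + 8*n + 4)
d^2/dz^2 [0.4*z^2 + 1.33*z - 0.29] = 0.800000000000000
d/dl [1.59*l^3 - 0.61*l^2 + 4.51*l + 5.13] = 4.77*l^2 - 1.22*l + 4.51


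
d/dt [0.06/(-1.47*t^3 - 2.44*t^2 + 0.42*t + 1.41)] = (0.2646*t^2 + 0.2928*t - 0.0252)/(1.47*t^3 + 2.44*t^2 - 0.42*t - 1.41)^2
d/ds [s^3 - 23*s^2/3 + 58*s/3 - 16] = 3*s^2 - 46*s/3 + 58/3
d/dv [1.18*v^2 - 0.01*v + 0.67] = 2.36*v - 0.01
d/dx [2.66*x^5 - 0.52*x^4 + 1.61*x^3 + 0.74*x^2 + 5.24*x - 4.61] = 13.3*x^4 - 2.08*x^3 + 4.83*x^2 + 1.48*x + 5.24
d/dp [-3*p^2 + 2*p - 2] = 2 - 6*p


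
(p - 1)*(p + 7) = p^2 + 6*p - 7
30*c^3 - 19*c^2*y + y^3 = (-3*c + y)*(-2*c + y)*(5*c + y)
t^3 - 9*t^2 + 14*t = t*(t - 7)*(t - 2)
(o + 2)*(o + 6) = o^2 + 8*o + 12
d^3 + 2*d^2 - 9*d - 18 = (d - 3)*(d + 2)*(d + 3)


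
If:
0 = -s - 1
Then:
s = -1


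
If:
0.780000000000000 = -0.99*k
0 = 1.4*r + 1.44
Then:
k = -0.79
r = -1.03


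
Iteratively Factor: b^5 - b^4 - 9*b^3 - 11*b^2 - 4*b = (b - 4)*(b^4 + 3*b^3 + 3*b^2 + b) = (b - 4)*(b + 1)*(b^3 + 2*b^2 + b) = (b - 4)*(b + 1)^2*(b^2 + b) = b*(b - 4)*(b + 1)^2*(b + 1)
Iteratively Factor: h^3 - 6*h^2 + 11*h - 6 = (h - 2)*(h^2 - 4*h + 3) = (h - 3)*(h - 2)*(h - 1)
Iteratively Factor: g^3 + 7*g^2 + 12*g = (g + 3)*(g^2 + 4*g) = (g + 3)*(g + 4)*(g)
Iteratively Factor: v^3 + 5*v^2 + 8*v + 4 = (v + 2)*(v^2 + 3*v + 2) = (v + 1)*(v + 2)*(v + 2)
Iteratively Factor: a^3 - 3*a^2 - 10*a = (a)*(a^2 - 3*a - 10) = a*(a - 5)*(a + 2)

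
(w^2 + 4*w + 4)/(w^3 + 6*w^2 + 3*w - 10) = (w + 2)/(w^2 + 4*w - 5)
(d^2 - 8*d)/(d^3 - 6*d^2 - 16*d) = 1/(d + 2)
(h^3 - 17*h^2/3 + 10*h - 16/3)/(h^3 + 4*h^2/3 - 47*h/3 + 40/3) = (h - 2)/(h + 5)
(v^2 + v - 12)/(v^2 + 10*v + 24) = (v - 3)/(v + 6)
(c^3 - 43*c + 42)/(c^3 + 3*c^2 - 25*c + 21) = (c - 6)/(c - 3)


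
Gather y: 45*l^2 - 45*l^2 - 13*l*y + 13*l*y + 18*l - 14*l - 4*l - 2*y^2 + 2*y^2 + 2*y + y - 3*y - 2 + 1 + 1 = 0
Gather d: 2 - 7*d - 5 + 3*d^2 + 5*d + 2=3*d^2 - 2*d - 1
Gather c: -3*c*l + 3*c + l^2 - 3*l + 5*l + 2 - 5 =c*(3 - 3*l) + l^2 + 2*l - 3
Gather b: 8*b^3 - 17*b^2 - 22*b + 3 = 8*b^3 - 17*b^2 - 22*b + 3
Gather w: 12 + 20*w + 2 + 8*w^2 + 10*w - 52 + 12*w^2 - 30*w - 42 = 20*w^2 - 80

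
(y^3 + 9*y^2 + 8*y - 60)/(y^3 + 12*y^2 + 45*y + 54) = (y^2 + 3*y - 10)/(y^2 + 6*y + 9)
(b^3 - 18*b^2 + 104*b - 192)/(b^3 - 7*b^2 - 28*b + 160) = (b - 6)/(b + 5)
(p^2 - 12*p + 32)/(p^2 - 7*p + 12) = (p - 8)/(p - 3)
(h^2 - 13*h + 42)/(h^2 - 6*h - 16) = (-h^2 + 13*h - 42)/(-h^2 + 6*h + 16)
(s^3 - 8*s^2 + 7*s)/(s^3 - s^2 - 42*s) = (s - 1)/(s + 6)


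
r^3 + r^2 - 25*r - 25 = (r - 5)*(r + 1)*(r + 5)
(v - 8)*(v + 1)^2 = v^3 - 6*v^2 - 15*v - 8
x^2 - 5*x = x*(x - 5)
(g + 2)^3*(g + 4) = g^4 + 10*g^3 + 36*g^2 + 56*g + 32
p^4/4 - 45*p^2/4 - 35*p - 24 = (p/4 + 1)*(p - 8)*(p + 1)*(p + 3)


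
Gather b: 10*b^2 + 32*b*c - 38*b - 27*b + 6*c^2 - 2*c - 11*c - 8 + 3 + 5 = 10*b^2 + b*(32*c - 65) + 6*c^2 - 13*c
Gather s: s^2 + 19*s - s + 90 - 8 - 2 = s^2 + 18*s + 80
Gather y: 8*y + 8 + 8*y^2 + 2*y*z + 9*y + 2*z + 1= 8*y^2 + y*(2*z + 17) + 2*z + 9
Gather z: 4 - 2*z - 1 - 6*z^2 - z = -6*z^2 - 3*z + 3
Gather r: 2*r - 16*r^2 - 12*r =-16*r^2 - 10*r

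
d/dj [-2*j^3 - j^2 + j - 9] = -6*j^2 - 2*j + 1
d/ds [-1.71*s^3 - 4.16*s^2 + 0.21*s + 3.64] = -5.13*s^2 - 8.32*s + 0.21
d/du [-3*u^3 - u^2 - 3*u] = -9*u^2 - 2*u - 3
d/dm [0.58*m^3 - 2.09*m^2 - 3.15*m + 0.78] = 1.74*m^2 - 4.18*m - 3.15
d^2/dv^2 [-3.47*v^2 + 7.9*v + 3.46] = -6.94000000000000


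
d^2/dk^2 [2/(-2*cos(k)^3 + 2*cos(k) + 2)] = (9*sin(k)^6 - 13*sin(k)^4 + 6*sin(k)^2 + cos(k)/4 - 9*cos(3*k)/4)/(sin(k)^2*cos(k) + 1)^3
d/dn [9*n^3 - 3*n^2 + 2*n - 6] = 27*n^2 - 6*n + 2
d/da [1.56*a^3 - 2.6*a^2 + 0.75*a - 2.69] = 4.68*a^2 - 5.2*a + 0.75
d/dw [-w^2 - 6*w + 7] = -2*w - 6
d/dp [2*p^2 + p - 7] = 4*p + 1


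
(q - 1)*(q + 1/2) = q^2 - q/2 - 1/2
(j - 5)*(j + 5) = j^2 - 25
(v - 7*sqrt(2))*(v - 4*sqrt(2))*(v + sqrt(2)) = v^3 - 10*sqrt(2)*v^2 + 34*v + 56*sqrt(2)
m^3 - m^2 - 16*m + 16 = (m - 4)*(m - 1)*(m + 4)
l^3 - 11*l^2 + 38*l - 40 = (l - 5)*(l - 4)*(l - 2)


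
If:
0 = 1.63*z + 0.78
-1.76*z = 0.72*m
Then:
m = 1.17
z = -0.48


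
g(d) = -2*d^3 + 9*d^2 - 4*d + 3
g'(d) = -6*d^2 + 18*d - 4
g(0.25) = 2.53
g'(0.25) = 0.12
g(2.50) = 18.00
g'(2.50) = 3.50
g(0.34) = 2.60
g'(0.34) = 1.43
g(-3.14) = 166.21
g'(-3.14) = -119.68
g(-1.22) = 24.91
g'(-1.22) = -34.89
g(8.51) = -611.85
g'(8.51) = -285.34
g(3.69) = 10.30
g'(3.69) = -19.28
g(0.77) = 4.34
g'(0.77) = 6.30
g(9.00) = -762.00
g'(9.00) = -328.00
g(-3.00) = 150.00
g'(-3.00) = -112.00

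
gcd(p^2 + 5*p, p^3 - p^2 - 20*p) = p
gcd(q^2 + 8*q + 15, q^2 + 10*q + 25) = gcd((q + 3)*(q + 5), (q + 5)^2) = q + 5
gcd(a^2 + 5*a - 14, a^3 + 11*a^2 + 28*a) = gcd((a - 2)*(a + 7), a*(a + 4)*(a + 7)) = a + 7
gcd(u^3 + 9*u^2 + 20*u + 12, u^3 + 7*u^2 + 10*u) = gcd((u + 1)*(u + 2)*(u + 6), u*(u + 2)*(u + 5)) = u + 2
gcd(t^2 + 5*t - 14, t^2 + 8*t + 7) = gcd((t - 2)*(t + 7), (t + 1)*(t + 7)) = t + 7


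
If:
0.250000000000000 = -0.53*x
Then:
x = -0.47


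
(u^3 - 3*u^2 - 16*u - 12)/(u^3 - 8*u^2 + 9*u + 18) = (u + 2)/(u - 3)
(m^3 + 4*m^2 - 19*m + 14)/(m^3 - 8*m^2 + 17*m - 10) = (m + 7)/(m - 5)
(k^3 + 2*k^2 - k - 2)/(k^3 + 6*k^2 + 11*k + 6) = (k - 1)/(k + 3)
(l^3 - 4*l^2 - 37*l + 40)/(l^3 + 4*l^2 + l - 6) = (l^2 - 3*l - 40)/(l^2 + 5*l + 6)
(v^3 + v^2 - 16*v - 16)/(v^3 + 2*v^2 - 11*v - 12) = (v - 4)/(v - 3)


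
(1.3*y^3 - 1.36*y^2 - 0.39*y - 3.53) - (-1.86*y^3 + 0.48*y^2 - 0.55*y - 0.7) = 3.16*y^3 - 1.84*y^2 + 0.16*y - 2.83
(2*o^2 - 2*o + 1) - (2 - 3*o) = 2*o^2 + o - 1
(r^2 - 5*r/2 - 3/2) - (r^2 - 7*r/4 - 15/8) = 3/8 - 3*r/4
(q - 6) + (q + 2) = 2*q - 4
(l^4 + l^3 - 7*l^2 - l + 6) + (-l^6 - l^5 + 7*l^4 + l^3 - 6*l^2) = -l^6 - l^5 + 8*l^4 + 2*l^3 - 13*l^2 - l + 6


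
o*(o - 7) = o^2 - 7*o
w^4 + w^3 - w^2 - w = w*(w - 1)*(w + 1)^2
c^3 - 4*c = c*(c - 2)*(c + 2)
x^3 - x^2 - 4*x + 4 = (x - 2)*(x - 1)*(x + 2)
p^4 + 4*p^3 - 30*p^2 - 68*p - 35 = (p - 5)*(p + 1)^2*(p + 7)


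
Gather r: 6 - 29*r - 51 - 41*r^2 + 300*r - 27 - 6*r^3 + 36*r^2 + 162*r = -6*r^3 - 5*r^2 + 433*r - 72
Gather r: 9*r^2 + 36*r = 9*r^2 + 36*r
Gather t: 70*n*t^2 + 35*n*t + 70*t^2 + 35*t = t^2*(70*n + 70) + t*(35*n + 35)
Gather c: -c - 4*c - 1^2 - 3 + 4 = -5*c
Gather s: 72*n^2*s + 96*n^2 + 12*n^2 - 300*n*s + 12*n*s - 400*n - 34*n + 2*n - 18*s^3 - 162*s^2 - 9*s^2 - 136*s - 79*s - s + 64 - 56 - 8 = 108*n^2 - 432*n - 18*s^3 - 171*s^2 + s*(72*n^2 - 288*n - 216)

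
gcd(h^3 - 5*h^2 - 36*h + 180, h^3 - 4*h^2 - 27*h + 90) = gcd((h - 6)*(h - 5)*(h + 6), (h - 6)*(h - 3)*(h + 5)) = h - 6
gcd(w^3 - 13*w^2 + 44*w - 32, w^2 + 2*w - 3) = w - 1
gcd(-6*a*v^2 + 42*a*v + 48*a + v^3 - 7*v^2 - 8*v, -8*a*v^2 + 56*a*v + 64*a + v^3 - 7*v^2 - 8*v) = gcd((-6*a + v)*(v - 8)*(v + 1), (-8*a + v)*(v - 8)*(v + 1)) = v^2 - 7*v - 8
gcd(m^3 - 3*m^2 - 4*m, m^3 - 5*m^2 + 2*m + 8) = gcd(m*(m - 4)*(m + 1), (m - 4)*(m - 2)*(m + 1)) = m^2 - 3*m - 4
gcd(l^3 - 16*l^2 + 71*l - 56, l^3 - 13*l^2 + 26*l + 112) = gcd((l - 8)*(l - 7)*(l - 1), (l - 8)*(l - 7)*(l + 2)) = l^2 - 15*l + 56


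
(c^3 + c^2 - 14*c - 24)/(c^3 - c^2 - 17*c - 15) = (c^2 - 2*c - 8)/(c^2 - 4*c - 5)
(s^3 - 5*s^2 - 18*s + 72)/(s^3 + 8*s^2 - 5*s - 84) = (s - 6)/(s + 7)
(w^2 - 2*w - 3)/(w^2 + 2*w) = (w^2 - 2*w - 3)/(w*(w + 2))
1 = 1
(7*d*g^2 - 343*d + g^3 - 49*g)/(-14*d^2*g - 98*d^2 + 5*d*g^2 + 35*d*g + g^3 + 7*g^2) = (7 - g)/(2*d - g)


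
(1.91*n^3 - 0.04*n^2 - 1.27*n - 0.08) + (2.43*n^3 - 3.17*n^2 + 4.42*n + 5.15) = 4.34*n^3 - 3.21*n^2 + 3.15*n + 5.07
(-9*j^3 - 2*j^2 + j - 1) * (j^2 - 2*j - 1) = -9*j^5 + 16*j^4 + 14*j^3 - j^2 + j + 1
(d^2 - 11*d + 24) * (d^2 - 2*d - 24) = d^4 - 13*d^3 + 22*d^2 + 216*d - 576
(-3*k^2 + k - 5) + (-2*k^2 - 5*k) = -5*k^2 - 4*k - 5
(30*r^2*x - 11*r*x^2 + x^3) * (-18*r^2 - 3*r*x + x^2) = -540*r^4*x + 108*r^3*x^2 + 45*r^2*x^3 - 14*r*x^4 + x^5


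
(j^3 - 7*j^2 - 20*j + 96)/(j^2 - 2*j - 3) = (j^2 - 4*j - 32)/(j + 1)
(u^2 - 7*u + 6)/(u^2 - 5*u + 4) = (u - 6)/(u - 4)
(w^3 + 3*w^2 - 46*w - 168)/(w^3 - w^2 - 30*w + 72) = (w^2 - 3*w - 28)/(w^2 - 7*w + 12)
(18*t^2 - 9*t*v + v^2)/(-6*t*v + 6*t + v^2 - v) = (-3*t + v)/(v - 1)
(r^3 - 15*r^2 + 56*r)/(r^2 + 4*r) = (r^2 - 15*r + 56)/(r + 4)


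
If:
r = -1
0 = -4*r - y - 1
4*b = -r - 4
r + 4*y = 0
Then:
No Solution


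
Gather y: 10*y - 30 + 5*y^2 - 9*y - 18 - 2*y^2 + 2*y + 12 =3*y^2 + 3*y - 36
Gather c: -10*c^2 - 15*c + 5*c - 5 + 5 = -10*c^2 - 10*c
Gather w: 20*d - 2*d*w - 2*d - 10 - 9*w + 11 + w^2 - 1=18*d + w^2 + w*(-2*d - 9)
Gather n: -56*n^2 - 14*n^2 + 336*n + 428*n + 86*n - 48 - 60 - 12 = -70*n^2 + 850*n - 120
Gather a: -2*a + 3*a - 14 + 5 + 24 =a + 15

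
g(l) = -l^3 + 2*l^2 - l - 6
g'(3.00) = -16.00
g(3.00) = -18.00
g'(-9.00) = -280.00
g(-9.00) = 894.00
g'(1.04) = -0.08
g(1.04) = -6.00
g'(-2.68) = -33.27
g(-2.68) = 30.29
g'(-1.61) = -15.22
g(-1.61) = 4.97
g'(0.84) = 0.24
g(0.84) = -6.02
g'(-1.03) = -8.30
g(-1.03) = -1.76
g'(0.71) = 0.33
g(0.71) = -6.06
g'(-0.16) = -1.72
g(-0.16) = -5.78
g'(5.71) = -75.97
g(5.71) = -132.67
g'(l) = -3*l^2 + 4*l - 1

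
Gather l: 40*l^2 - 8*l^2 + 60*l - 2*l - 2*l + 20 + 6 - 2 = 32*l^2 + 56*l + 24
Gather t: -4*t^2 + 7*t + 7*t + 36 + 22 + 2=-4*t^2 + 14*t + 60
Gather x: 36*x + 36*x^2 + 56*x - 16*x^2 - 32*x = 20*x^2 + 60*x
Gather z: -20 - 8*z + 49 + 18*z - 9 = 10*z + 20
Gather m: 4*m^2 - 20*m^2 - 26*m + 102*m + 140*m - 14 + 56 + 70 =-16*m^2 + 216*m + 112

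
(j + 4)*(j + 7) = j^2 + 11*j + 28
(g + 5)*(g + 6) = g^2 + 11*g + 30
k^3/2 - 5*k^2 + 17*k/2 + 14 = (k/2 + 1/2)*(k - 7)*(k - 4)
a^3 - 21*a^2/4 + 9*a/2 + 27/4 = (a - 3)^2*(a + 3/4)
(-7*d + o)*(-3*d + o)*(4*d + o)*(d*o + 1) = 84*d^4*o - 19*d^3*o^2 + 84*d^3 - 6*d^2*o^3 - 19*d^2*o + d*o^4 - 6*d*o^2 + o^3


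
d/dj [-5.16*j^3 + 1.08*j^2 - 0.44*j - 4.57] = -15.48*j^2 + 2.16*j - 0.44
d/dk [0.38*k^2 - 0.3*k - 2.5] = 0.76*k - 0.3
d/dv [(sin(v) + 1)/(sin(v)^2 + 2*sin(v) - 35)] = (-2*sin(v) + cos(v)^2 - 38)*cos(v)/(sin(v)^2 + 2*sin(v) - 35)^2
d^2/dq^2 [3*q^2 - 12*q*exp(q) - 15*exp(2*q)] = -12*q*exp(q) - 60*exp(2*q) - 24*exp(q) + 6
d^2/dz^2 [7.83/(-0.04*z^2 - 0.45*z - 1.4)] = (0.025056*z^2 + 0.28188*z - 7.83*(0.08*z + 0.45)*(0.16*z + 0.9) + 0.87696)/(0.04*z^2 + 0.45*z + 1.4)^3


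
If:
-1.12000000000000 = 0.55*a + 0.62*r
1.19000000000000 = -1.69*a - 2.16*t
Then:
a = -1.27810650887574*t - 0.70414201183432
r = 1.13380416109945*t - 1.18180950563085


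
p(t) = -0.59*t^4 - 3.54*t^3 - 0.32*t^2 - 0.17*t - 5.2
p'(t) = -2.36*t^3 - 10.62*t^2 - 0.64*t - 0.17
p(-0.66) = -4.32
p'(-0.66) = -3.70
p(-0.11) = -5.18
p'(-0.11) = -0.22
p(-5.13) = 56.55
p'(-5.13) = 42.24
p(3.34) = -214.66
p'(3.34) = -208.71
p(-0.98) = -2.55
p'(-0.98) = -7.52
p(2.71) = -110.29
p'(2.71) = -126.87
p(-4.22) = 68.74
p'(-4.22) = -9.24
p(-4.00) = 65.88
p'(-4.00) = -16.49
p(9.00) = -6484.30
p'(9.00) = -2586.59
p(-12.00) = -6166.36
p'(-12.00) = 2556.31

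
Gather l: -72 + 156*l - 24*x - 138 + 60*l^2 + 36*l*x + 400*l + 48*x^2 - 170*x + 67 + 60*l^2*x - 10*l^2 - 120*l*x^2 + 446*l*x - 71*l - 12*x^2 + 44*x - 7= l^2*(60*x + 50) + l*(-120*x^2 + 482*x + 485) + 36*x^2 - 150*x - 150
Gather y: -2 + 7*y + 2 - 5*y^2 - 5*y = -5*y^2 + 2*y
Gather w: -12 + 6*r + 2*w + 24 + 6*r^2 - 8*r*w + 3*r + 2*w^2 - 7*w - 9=6*r^2 + 9*r + 2*w^2 + w*(-8*r - 5) + 3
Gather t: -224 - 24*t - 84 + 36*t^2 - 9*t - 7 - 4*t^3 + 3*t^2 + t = -4*t^3 + 39*t^2 - 32*t - 315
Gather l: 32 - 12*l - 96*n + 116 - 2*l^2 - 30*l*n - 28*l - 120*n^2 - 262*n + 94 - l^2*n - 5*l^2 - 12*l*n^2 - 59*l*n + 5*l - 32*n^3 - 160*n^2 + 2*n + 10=l^2*(-n - 7) + l*(-12*n^2 - 89*n - 35) - 32*n^3 - 280*n^2 - 356*n + 252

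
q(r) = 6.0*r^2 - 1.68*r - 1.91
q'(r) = 12.0*r - 1.68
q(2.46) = 30.27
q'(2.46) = 27.84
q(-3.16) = 63.31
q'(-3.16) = -39.60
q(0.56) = -0.97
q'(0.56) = 5.04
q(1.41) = 7.65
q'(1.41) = 15.24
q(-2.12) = 28.62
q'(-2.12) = -27.12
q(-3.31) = 69.39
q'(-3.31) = -41.40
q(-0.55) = 0.83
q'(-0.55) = -8.28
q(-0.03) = -1.85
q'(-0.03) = -2.04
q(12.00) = 841.93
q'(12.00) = 142.32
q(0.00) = -1.91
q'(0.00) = -1.68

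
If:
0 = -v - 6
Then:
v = -6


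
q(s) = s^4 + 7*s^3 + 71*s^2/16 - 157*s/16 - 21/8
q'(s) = 4*s^3 + 21*s^2 + 71*s/8 - 157/16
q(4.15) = 830.01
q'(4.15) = 674.58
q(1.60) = 28.26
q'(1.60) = 74.53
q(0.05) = -3.10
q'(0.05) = -9.32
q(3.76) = 595.19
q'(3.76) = 533.08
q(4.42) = 1026.82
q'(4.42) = 785.08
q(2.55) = 159.56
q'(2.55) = 215.70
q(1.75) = 40.69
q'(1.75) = 91.47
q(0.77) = -4.00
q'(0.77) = 11.30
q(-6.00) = 0.00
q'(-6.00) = -171.06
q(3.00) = 277.88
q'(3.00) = 313.81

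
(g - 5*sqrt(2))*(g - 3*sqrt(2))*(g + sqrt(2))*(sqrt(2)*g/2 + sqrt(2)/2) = sqrt(2)*g^4/2 - 7*g^3 + sqrt(2)*g^3/2 - 7*g^2 + 7*sqrt(2)*g^2 + 7*sqrt(2)*g + 30*g + 30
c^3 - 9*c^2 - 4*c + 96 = (c - 8)*(c - 4)*(c + 3)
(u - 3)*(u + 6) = u^2 + 3*u - 18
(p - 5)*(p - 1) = p^2 - 6*p + 5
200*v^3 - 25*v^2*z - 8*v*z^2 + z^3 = (-8*v + z)*(-5*v + z)*(5*v + z)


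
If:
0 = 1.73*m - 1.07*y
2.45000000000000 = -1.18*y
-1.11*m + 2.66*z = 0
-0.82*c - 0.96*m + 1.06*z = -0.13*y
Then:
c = 0.48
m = -1.28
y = -2.08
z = -0.54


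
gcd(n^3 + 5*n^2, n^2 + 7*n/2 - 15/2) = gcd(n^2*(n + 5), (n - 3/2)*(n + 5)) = n + 5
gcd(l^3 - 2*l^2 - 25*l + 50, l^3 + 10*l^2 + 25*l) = l + 5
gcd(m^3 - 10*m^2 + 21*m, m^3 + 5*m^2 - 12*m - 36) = m - 3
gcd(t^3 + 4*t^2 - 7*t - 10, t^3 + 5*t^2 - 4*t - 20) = t^2 + 3*t - 10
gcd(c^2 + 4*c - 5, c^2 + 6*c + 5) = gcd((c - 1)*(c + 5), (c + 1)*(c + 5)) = c + 5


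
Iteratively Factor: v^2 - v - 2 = (v - 2)*(v + 1)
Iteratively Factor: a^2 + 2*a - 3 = (a + 3)*(a - 1)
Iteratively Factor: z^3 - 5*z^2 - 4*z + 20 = (z - 5)*(z^2 - 4) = (z - 5)*(z - 2)*(z + 2)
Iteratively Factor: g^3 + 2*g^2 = (g)*(g^2 + 2*g) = g*(g + 2)*(g)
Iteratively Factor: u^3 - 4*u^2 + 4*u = (u - 2)*(u^2 - 2*u) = u*(u - 2)*(u - 2)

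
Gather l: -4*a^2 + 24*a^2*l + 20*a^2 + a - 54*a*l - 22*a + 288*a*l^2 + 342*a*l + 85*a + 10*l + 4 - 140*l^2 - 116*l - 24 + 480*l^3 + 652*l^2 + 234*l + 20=16*a^2 + 64*a + 480*l^3 + l^2*(288*a + 512) + l*(24*a^2 + 288*a + 128)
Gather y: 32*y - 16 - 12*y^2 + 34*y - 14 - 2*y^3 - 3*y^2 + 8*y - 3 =-2*y^3 - 15*y^2 + 74*y - 33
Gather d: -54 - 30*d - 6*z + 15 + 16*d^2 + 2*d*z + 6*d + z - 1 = 16*d^2 + d*(2*z - 24) - 5*z - 40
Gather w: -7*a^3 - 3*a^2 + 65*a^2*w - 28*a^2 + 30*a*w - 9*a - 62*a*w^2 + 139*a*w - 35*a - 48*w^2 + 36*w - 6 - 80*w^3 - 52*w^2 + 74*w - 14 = -7*a^3 - 31*a^2 - 44*a - 80*w^3 + w^2*(-62*a - 100) + w*(65*a^2 + 169*a + 110) - 20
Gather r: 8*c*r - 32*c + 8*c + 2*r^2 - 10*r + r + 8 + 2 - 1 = -24*c + 2*r^2 + r*(8*c - 9) + 9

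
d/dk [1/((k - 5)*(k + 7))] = 2*(-k - 1)/(k^4 + 4*k^3 - 66*k^2 - 140*k + 1225)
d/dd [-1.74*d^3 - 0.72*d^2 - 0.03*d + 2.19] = -5.22*d^2 - 1.44*d - 0.03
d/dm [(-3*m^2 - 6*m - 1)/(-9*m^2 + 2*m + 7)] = 20*(-3*m^2 - 3*m - 2)/(81*m^4 - 36*m^3 - 122*m^2 + 28*m + 49)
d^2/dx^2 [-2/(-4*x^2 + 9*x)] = 4*(-4*x*(4*x - 9) + (8*x - 9)^2)/(x^3*(4*x - 9)^3)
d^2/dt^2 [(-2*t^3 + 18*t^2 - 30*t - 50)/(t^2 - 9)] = 96*(-t^3 + 7*t^2 - 27*t + 21)/(t^6 - 27*t^4 + 243*t^2 - 729)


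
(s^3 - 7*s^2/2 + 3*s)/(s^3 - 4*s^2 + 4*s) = (s - 3/2)/(s - 2)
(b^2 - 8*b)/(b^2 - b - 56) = b/(b + 7)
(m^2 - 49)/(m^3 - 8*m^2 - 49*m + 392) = 1/(m - 8)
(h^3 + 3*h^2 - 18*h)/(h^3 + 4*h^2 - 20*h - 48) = h*(h - 3)/(h^2 - 2*h - 8)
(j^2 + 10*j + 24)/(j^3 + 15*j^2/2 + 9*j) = 2*(j + 4)/(j*(2*j + 3))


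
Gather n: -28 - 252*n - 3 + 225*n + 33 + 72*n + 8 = 45*n + 10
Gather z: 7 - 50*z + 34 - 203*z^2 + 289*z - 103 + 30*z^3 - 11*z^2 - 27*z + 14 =30*z^3 - 214*z^2 + 212*z - 48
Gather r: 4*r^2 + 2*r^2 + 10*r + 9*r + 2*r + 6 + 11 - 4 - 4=6*r^2 + 21*r + 9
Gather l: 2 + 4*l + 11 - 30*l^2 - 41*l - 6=-30*l^2 - 37*l + 7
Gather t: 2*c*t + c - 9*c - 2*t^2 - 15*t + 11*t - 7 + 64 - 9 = -8*c - 2*t^2 + t*(2*c - 4) + 48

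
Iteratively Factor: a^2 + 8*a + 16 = (a + 4)*(a + 4)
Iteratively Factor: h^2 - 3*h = (h - 3)*(h)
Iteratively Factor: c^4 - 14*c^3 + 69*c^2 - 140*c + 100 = (c - 2)*(c^3 - 12*c^2 + 45*c - 50) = (c - 2)^2*(c^2 - 10*c + 25) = (c - 5)*(c - 2)^2*(c - 5)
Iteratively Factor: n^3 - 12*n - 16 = (n - 4)*(n^2 + 4*n + 4) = (n - 4)*(n + 2)*(n + 2)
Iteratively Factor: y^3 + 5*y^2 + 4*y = (y + 4)*(y^2 + y) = y*(y + 4)*(y + 1)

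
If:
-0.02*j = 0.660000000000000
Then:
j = -33.00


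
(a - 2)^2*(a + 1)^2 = a^4 - 2*a^3 - 3*a^2 + 4*a + 4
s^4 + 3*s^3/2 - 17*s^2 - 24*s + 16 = (s - 4)*(s - 1/2)*(s + 2)*(s + 4)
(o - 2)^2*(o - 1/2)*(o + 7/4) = o^4 - 11*o^3/4 - 15*o^2/8 + 17*o/2 - 7/2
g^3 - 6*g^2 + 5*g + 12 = (g - 4)*(g - 3)*(g + 1)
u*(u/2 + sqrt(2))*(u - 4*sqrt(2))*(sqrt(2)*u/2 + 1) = sqrt(2)*u^4/4 - u^3/2 - 5*sqrt(2)*u^2 - 8*u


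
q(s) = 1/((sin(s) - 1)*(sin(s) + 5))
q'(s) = -cos(s)/((sin(s) - 1)*(sin(s) + 5)^2) - cos(s)/((sin(s) - 1)^2*(sin(s) + 5)) = -2*(sin(s) + 2)*cos(s)/((sin(s) - 1)^2*(sin(s) + 5)^2)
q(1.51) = -90.24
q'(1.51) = -2966.72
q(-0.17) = -0.18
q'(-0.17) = -0.11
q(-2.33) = -0.14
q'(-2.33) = 0.03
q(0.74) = -0.54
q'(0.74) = -1.16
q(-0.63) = -0.14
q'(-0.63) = -0.05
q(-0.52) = -0.15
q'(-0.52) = -0.06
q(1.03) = -1.20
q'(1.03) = -4.21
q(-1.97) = -0.13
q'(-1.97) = 0.01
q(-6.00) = -0.26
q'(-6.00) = -0.30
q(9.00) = -0.31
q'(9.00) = 0.43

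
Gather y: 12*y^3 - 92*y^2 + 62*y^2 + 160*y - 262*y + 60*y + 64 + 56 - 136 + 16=12*y^3 - 30*y^2 - 42*y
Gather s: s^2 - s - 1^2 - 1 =s^2 - s - 2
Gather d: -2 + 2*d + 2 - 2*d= 0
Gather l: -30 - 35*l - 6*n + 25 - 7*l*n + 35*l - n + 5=-7*l*n - 7*n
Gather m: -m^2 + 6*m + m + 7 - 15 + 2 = -m^2 + 7*m - 6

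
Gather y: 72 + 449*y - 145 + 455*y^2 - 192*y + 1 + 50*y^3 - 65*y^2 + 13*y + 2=50*y^3 + 390*y^2 + 270*y - 70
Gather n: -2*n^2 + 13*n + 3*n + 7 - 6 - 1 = -2*n^2 + 16*n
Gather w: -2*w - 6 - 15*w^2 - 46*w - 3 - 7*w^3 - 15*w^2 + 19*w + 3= -7*w^3 - 30*w^2 - 29*w - 6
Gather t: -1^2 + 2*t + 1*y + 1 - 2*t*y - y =t*(2 - 2*y)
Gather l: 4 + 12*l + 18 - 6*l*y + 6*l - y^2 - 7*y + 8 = l*(18 - 6*y) - y^2 - 7*y + 30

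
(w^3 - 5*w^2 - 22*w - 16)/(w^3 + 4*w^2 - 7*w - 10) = (w^2 - 6*w - 16)/(w^2 + 3*w - 10)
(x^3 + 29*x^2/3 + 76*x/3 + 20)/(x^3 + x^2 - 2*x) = (x^2 + 23*x/3 + 10)/(x*(x - 1))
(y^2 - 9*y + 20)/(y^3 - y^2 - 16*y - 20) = (y - 4)/(y^2 + 4*y + 4)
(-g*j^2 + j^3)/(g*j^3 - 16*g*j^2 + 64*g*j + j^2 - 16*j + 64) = j^2*(-g + j)/(g*j^3 - 16*g*j^2 + 64*g*j + j^2 - 16*j + 64)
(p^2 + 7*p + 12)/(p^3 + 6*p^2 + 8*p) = (p + 3)/(p*(p + 2))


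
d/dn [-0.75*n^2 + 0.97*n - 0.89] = 0.97 - 1.5*n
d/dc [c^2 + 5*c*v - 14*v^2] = 2*c + 5*v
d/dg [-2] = 0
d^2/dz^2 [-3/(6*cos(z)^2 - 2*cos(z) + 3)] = 6*(-72*sin(z)^4 + 2*sin(z)^2 - 51*cos(z)/2 + 9*cos(3*z)/2 + 56)/(6*sin(z)^2 + 2*cos(z) - 9)^3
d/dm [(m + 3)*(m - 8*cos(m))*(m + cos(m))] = -(m + 3)*(m - 8*cos(m))*(sin(m) - 1) + (m + 3)*(m + cos(m))*(8*sin(m) + 1) + (m - 8*cos(m))*(m + cos(m))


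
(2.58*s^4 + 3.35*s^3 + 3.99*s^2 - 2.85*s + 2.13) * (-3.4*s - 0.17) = -8.772*s^5 - 11.8286*s^4 - 14.1355*s^3 + 9.0117*s^2 - 6.7575*s - 0.3621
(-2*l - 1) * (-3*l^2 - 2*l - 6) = 6*l^3 + 7*l^2 + 14*l + 6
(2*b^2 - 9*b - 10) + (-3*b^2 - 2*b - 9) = -b^2 - 11*b - 19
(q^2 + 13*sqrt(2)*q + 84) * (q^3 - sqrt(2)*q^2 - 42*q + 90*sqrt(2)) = q^5 + 12*sqrt(2)*q^4 + 16*q^3 - 540*sqrt(2)*q^2 - 1188*q + 7560*sqrt(2)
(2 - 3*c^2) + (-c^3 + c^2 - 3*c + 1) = -c^3 - 2*c^2 - 3*c + 3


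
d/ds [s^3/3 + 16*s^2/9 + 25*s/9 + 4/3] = s^2 + 32*s/9 + 25/9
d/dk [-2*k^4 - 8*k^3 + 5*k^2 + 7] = 2*k*(-4*k^2 - 12*k + 5)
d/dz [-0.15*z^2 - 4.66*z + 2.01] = -0.3*z - 4.66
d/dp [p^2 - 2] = 2*p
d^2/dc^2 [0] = 0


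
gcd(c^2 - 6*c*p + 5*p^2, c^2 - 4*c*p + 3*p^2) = -c + p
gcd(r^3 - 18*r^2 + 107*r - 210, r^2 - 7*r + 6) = r - 6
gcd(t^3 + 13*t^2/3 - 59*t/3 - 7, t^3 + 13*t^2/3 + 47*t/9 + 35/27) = t + 1/3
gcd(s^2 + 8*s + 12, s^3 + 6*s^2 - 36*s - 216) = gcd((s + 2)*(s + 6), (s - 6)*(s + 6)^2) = s + 6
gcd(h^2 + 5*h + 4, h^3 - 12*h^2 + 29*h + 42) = h + 1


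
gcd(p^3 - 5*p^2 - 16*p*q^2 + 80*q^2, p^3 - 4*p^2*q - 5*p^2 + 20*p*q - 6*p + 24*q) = p - 4*q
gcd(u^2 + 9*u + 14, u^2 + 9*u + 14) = u^2 + 9*u + 14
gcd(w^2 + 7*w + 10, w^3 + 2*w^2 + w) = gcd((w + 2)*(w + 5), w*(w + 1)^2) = 1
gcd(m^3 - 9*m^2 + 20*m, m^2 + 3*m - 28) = m - 4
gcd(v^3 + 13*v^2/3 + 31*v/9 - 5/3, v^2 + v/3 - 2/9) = v - 1/3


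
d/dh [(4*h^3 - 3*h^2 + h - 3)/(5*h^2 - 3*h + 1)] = 4*(5*h^4 - 6*h^3 + 4*h^2 + 6*h - 2)/(25*h^4 - 30*h^3 + 19*h^2 - 6*h + 1)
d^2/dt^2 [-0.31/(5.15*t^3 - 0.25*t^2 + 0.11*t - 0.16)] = ((9.579*t - 0.155)*(5.15*t^3 - 0.25*t^2 + 0.11*t - 0.16) - 0.31*(15.45*t^2 - 0.5*t + 0.11)*(30.9*t^2 - 1.0*t + 0.22))/(5.15*t^3 - 0.25*t^2 + 0.11*t - 0.16)^3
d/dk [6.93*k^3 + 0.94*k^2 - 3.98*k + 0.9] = 20.79*k^2 + 1.88*k - 3.98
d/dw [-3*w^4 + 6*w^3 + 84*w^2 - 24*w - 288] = -12*w^3 + 18*w^2 + 168*w - 24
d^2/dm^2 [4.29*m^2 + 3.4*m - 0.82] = 8.58000000000000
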